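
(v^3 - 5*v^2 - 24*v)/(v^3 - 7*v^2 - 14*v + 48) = v/(v - 2)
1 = 1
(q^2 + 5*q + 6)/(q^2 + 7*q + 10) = (q + 3)/(q + 5)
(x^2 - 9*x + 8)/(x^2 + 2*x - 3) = (x - 8)/(x + 3)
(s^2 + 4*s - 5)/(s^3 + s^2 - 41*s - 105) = (s - 1)/(s^2 - 4*s - 21)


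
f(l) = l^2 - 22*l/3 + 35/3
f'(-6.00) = -19.33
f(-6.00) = 91.67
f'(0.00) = -7.33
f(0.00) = 11.67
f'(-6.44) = -20.21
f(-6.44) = 100.37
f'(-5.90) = -19.13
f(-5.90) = 89.74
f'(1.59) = -4.15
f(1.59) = 2.53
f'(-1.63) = -10.59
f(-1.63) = 26.28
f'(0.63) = -6.07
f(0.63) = 7.44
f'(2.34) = -2.65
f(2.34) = -0.02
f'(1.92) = -3.49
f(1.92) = 1.27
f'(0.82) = -5.69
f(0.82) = 6.33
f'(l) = 2*l - 22/3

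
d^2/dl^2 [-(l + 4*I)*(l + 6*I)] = -2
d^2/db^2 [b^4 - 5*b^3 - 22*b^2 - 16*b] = 12*b^2 - 30*b - 44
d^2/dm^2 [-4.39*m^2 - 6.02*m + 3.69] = -8.78000000000000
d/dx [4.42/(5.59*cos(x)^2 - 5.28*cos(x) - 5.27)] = (49.4156*cos(x) - 23.3376)*sin(x)/(-5.59*cos(x)^2 + 5.28*cos(x) + 5.27)^2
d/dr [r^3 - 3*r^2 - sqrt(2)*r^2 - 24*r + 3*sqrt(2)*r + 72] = 3*r^2 - 6*r - 2*sqrt(2)*r - 24 + 3*sqrt(2)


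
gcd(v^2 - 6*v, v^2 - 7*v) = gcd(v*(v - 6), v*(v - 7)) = v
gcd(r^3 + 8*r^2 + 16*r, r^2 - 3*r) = r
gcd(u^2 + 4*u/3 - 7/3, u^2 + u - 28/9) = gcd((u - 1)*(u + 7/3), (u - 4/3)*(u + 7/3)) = u + 7/3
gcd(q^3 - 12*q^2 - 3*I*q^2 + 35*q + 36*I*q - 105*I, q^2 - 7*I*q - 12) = q - 3*I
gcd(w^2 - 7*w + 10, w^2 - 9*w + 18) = 1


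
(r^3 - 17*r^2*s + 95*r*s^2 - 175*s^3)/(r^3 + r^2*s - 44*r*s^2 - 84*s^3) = (r^2 - 10*r*s + 25*s^2)/(r^2 + 8*r*s + 12*s^2)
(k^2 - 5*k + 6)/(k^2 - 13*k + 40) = (k^2 - 5*k + 6)/(k^2 - 13*k + 40)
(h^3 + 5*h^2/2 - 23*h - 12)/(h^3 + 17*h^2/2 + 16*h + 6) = (h - 4)/(h + 2)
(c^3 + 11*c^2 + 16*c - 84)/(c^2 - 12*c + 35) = (c^3 + 11*c^2 + 16*c - 84)/(c^2 - 12*c + 35)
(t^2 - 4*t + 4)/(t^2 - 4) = (t - 2)/(t + 2)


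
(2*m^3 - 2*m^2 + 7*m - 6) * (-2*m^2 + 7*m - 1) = -4*m^5 + 18*m^4 - 30*m^3 + 63*m^2 - 49*m + 6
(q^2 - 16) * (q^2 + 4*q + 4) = q^4 + 4*q^3 - 12*q^2 - 64*q - 64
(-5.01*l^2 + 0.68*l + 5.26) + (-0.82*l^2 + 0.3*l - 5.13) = -5.83*l^2 + 0.98*l + 0.13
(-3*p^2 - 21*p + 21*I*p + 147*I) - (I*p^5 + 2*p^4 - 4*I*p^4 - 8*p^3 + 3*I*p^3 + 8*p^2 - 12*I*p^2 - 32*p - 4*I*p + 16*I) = -I*p^5 - 2*p^4 + 4*I*p^4 + 8*p^3 - 3*I*p^3 - 11*p^2 + 12*I*p^2 + 11*p + 25*I*p + 131*I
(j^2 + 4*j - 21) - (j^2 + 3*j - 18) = j - 3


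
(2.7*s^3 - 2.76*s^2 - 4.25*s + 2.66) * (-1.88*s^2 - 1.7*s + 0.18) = -5.076*s^5 + 0.5988*s^4 + 13.168*s^3 + 1.7274*s^2 - 5.287*s + 0.4788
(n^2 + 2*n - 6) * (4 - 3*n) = -3*n^3 - 2*n^2 + 26*n - 24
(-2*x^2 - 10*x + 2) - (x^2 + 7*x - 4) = -3*x^2 - 17*x + 6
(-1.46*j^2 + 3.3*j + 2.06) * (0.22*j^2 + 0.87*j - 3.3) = -0.3212*j^4 - 0.5442*j^3 + 8.1422*j^2 - 9.0978*j - 6.798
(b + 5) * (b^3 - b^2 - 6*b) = b^4 + 4*b^3 - 11*b^2 - 30*b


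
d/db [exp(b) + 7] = exp(b)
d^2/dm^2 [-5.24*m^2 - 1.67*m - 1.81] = -10.4800000000000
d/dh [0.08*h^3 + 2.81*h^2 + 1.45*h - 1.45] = 0.24*h^2 + 5.62*h + 1.45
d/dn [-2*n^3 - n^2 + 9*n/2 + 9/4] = -6*n^2 - 2*n + 9/2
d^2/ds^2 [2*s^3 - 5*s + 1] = 12*s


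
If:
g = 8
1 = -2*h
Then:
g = 8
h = -1/2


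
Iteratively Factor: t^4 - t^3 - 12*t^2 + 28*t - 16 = (t - 2)*(t^3 + t^2 - 10*t + 8) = (t - 2)*(t - 1)*(t^2 + 2*t - 8) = (t - 2)*(t - 1)*(t + 4)*(t - 2)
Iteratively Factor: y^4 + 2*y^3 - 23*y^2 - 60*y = (y - 5)*(y^3 + 7*y^2 + 12*y) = y*(y - 5)*(y^2 + 7*y + 12) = y*(y - 5)*(y + 4)*(y + 3)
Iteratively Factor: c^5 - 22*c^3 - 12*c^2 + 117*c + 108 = (c - 4)*(c^4 + 4*c^3 - 6*c^2 - 36*c - 27) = (c - 4)*(c + 3)*(c^3 + c^2 - 9*c - 9) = (c - 4)*(c + 3)^2*(c^2 - 2*c - 3) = (c - 4)*(c + 1)*(c + 3)^2*(c - 3)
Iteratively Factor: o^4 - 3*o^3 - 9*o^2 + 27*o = (o + 3)*(o^3 - 6*o^2 + 9*o) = (o - 3)*(o + 3)*(o^2 - 3*o) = o*(o - 3)*(o + 3)*(o - 3)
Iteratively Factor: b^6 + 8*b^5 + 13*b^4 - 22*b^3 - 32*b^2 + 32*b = (b)*(b^5 + 8*b^4 + 13*b^3 - 22*b^2 - 32*b + 32) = b*(b + 4)*(b^4 + 4*b^3 - 3*b^2 - 10*b + 8) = b*(b - 1)*(b + 4)*(b^3 + 5*b^2 + 2*b - 8) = b*(b - 1)^2*(b + 4)*(b^2 + 6*b + 8) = b*(b - 1)^2*(b + 2)*(b + 4)*(b + 4)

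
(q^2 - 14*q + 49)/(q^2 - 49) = (q - 7)/(q + 7)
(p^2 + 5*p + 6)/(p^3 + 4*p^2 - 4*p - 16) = (p + 3)/(p^2 + 2*p - 8)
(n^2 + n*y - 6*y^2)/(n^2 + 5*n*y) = (n^2 + n*y - 6*y^2)/(n*(n + 5*y))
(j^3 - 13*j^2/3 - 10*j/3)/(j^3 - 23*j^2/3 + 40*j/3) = (3*j + 2)/(3*j - 8)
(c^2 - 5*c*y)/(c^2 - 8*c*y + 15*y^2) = c/(c - 3*y)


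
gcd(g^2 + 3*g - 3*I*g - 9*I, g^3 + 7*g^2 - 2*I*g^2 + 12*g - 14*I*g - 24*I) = g + 3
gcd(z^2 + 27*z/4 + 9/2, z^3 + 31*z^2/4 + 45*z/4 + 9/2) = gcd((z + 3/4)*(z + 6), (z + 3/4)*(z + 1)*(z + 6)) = z^2 + 27*z/4 + 9/2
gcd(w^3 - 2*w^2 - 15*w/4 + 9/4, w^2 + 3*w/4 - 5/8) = w - 1/2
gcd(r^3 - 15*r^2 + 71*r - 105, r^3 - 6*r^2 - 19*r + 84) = r^2 - 10*r + 21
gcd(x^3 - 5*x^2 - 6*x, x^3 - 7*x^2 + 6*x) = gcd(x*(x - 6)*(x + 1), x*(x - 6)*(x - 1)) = x^2 - 6*x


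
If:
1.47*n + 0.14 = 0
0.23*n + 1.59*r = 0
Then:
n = -0.10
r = 0.01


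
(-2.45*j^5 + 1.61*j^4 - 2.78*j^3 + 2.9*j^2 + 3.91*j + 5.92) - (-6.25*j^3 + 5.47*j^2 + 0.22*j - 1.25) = -2.45*j^5 + 1.61*j^4 + 3.47*j^3 - 2.57*j^2 + 3.69*j + 7.17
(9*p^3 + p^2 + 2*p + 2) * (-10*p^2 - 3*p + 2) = -90*p^5 - 37*p^4 - 5*p^3 - 24*p^2 - 2*p + 4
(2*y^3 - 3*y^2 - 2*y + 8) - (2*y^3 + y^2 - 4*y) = -4*y^2 + 2*y + 8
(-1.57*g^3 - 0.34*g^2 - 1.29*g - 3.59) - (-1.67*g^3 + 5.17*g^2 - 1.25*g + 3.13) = 0.0999999999999999*g^3 - 5.51*g^2 - 0.04*g - 6.72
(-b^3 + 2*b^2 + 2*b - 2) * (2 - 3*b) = 3*b^4 - 8*b^3 - 2*b^2 + 10*b - 4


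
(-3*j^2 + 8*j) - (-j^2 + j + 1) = -2*j^2 + 7*j - 1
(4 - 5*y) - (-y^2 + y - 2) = y^2 - 6*y + 6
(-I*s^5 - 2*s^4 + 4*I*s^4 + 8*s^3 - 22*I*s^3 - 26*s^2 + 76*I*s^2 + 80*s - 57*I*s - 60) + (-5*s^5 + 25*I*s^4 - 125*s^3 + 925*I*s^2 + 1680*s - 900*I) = -5*s^5 - I*s^5 - 2*s^4 + 29*I*s^4 - 117*s^3 - 22*I*s^3 - 26*s^2 + 1001*I*s^2 + 1760*s - 57*I*s - 60 - 900*I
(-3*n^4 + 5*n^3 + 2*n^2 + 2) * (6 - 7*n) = 21*n^5 - 53*n^4 + 16*n^3 + 12*n^2 - 14*n + 12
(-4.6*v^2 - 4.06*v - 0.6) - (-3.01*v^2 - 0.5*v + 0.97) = -1.59*v^2 - 3.56*v - 1.57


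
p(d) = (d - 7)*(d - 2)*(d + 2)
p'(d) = (d - 7)*(d - 2) + (d - 7)*(d + 2) + (d - 2)*(d + 2)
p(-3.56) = -91.59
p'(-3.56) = 83.86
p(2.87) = -17.50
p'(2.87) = -19.47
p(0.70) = 22.11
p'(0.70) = -12.33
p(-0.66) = 27.30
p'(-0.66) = 6.55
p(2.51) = -10.33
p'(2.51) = -20.24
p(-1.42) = 16.70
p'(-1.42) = 21.93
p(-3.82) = -114.61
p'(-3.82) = 93.26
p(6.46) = -20.38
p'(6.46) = 30.75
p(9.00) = 154.00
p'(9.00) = 113.00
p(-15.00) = -4862.00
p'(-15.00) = 881.00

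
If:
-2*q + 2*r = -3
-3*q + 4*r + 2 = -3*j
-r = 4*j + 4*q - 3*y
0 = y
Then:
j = 37/22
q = -23/22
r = -28/11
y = 0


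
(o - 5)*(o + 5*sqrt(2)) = o^2 - 5*o + 5*sqrt(2)*o - 25*sqrt(2)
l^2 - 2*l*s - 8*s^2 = (l - 4*s)*(l + 2*s)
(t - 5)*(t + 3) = t^2 - 2*t - 15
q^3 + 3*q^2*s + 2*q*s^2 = q*(q + s)*(q + 2*s)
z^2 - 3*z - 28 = (z - 7)*(z + 4)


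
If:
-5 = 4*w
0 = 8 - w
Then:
No Solution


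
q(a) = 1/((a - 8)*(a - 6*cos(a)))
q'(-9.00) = -0.00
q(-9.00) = 0.02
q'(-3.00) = 0.00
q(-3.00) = -0.03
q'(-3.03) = 0.00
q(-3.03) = -0.03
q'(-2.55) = -0.04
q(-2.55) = -0.04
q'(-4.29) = 0.16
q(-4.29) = 0.04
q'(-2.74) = -0.02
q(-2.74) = -0.03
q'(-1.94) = -9.16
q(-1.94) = -0.45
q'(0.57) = 0.03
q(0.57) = 0.03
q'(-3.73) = 0.23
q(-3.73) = -0.07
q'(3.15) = -0.00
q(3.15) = -0.02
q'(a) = (-6*sin(a) - 1)/((a - 8)*(a - 6*cos(a))^2) - 1/((a - 8)^2*(a - 6*cos(a)))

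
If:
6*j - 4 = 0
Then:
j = 2/3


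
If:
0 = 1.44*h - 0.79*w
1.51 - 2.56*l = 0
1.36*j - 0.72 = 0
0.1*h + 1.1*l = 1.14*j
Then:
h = -0.45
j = 0.53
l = 0.59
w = -0.83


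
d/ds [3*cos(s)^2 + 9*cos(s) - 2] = -3*(2*cos(s) + 3)*sin(s)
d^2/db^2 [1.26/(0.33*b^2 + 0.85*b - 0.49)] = (-0.274428*b^2 - 0.70686*b + 1.26*(0.66*b + 0.85)*(1.32*b + 1.7) + 0.407484)/(0.33*b^2 + 0.85*b - 0.49)^3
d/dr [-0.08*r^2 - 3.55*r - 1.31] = -0.16*r - 3.55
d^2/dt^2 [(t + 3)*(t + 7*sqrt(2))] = 2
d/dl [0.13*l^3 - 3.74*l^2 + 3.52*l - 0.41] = 0.39*l^2 - 7.48*l + 3.52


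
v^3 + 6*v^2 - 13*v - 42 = (v - 3)*(v + 2)*(v + 7)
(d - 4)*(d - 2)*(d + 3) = d^3 - 3*d^2 - 10*d + 24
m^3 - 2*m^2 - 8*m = m*(m - 4)*(m + 2)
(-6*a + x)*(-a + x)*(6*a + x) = 36*a^3 - 36*a^2*x - a*x^2 + x^3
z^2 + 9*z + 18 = (z + 3)*(z + 6)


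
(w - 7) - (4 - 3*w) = 4*w - 11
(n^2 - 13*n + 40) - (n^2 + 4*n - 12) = 52 - 17*n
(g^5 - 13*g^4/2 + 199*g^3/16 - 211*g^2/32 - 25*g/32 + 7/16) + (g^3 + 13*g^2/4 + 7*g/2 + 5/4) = g^5 - 13*g^4/2 + 215*g^3/16 - 107*g^2/32 + 87*g/32 + 27/16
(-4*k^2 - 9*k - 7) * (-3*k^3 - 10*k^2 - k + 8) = 12*k^5 + 67*k^4 + 115*k^3 + 47*k^2 - 65*k - 56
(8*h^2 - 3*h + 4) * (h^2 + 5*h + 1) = 8*h^4 + 37*h^3 - 3*h^2 + 17*h + 4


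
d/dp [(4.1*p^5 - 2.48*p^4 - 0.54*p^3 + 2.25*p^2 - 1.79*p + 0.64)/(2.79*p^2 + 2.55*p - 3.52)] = (34.317*p^6 + 27.9816*p^5 - 92.6386*p^4 + 32.1644*p^3 + 16.434*p^2 - 19.4112*p + 4.6688)/(7.7841*p^4 + 14.229*p^3 - 13.1391*p^2 - 17.952*p + 12.3904)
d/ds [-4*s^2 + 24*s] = 24 - 8*s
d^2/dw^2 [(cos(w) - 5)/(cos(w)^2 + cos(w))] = (2*(cos(w) - 5)*(2*cos(w) + 1)^2*sin(w)^2 - (cos(w) + 1)^2*cos(w)^3 + (cos(w) + 1)*(-10*cos(w) - 17*cos(2*w) + 4*cos(3*w) - 1)*cos(w)/2)/((cos(w) + 1)^3*cos(w)^3)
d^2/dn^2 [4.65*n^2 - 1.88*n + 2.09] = 9.30000000000000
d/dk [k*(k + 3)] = 2*k + 3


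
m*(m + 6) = m^2 + 6*m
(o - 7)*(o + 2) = o^2 - 5*o - 14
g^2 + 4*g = g*(g + 4)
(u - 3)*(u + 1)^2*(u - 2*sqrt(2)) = u^4 - 2*sqrt(2)*u^3 - u^3 - 5*u^2 + 2*sqrt(2)*u^2 - 3*u + 10*sqrt(2)*u + 6*sqrt(2)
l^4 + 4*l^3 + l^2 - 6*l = l*(l - 1)*(l + 2)*(l + 3)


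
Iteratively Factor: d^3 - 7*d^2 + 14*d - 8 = (d - 4)*(d^2 - 3*d + 2) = (d - 4)*(d - 2)*(d - 1)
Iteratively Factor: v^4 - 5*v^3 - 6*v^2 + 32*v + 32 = (v - 4)*(v^3 - v^2 - 10*v - 8) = (v - 4)*(v + 2)*(v^2 - 3*v - 4) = (v - 4)^2*(v + 2)*(v + 1)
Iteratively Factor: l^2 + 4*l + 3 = (l + 1)*(l + 3)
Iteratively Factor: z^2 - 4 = (z - 2)*(z + 2)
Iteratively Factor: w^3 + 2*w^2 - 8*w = (w - 2)*(w^2 + 4*w) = (w - 2)*(w + 4)*(w)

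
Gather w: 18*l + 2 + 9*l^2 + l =9*l^2 + 19*l + 2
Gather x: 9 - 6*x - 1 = 8 - 6*x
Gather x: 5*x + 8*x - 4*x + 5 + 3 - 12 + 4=9*x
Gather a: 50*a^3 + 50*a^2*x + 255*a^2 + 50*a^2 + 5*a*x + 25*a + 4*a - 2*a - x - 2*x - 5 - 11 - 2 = 50*a^3 + a^2*(50*x + 305) + a*(5*x + 27) - 3*x - 18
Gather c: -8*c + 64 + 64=128 - 8*c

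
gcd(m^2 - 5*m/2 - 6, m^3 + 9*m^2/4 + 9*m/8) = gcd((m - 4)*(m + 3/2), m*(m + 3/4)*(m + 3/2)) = m + 3/2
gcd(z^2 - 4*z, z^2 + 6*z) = z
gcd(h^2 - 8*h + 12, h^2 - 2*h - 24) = h - 6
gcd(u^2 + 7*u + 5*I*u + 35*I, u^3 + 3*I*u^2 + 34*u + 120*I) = u + 5*I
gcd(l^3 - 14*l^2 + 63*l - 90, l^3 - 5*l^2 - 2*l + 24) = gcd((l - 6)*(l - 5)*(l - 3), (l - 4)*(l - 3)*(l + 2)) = l - 3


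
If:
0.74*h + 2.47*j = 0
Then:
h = -3.33783783783784*j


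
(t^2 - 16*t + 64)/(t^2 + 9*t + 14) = (t^2 - 16*t + 64)/(t^2 + 9*t + 14)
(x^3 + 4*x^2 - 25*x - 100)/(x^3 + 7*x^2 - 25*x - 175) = (x + 4)/(x + 7)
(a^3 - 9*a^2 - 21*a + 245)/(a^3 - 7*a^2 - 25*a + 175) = (a - 7)/(a - 5)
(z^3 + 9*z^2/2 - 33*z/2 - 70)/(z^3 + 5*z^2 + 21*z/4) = 2*(z^2 + z - 20)/(z*(2*z + 3))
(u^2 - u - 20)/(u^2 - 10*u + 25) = (u + 4)/(u - 5)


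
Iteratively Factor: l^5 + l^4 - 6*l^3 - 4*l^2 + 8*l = (l - 2)*(l^4 + 3*l^3 - 4*l) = (l - 2)*(l - 1)*(l^3 + 4*l^2 + 4*l) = l*(l - 2)*(l - 1)*(l^2 + 4*l + 4) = l*(l - 2)*(l - 1)*(l + 2)*(l + 2)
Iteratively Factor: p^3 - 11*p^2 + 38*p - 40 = (p - 2)*(p^2 - 9*p + 20) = (p - 4)*(p - 2)*(p - 5)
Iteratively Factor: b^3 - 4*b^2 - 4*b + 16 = (b - 2)*(b^2 - 2*b - 8) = (b - 2)*(b + 2)*(b - 4)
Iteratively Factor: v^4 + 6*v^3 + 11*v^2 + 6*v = (v + 2)*(v^3 + 4*v^2 + 3*v) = (v + 2)*(v + 3)*(v^2 + v) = (v + 1)*(v + 2)*(v + 3)*(v)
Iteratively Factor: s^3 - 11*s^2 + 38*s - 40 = (s - 5)*(s^2 - 6*s + 8) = (s - 5)*(s - 2)*(s - 4)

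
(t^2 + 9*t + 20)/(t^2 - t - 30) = (t + 4)/(t - 6)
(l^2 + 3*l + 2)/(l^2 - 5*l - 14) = (l + 1)/(l - 7)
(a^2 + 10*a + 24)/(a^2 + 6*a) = (a + 4)/a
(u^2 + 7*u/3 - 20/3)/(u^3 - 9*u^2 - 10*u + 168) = (u - 5/3)/(u^2 - 13*u + 42)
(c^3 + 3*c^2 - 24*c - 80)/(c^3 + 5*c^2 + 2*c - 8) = (c^2 - c - 20)/(c^2 + c - 2)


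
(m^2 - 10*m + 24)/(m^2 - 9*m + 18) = (m - 4)/(m - 3)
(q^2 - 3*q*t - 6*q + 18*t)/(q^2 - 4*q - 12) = (q - 3*t)/(q + 2)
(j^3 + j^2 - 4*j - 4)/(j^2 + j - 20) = (j^3 + j^2 - 4*j - 4)/(j^2 + j - 20)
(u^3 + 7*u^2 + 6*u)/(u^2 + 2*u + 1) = u*(u + 6)/(u + 1)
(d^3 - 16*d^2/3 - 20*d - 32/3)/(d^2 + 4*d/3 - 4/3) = (3*d^2 - 22*d - 16)/(3*d - 2)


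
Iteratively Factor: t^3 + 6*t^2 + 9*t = (t + 3)*(t^2 + 3*t) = (t + 3)^2*(t)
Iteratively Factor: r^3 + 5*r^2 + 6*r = (r + 3)*(r^2 + 2*r) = r*(r + 3)*(r + 2)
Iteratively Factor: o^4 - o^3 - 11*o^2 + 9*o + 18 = (o - 2)*(o^3 + o^2 - 9*o - 9) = (o - 3)*(o - 2)*(o^2 + 4*o + 3) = (o - 3)*(o - 2)*(o + 3)*(o + 1)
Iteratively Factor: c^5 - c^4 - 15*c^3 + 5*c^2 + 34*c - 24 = (c - 1)*(c^4 - 15*c^2 - 10*c + 24) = (c - 1)*(c + 2)*(c^3 - 2*c^2 - 11*c + 12) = (c - 4)*(c - 1)*(c + 2)*(c^2 + 2*c - 3) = (c - 4)*(c - 1)*(c + 2)*(c + 3)*(c - 1)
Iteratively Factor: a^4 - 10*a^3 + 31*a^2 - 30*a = (a)*(a^3 - 10*a^2 + 31*a - 30) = a*(a - 3)*(a^2 - 7*a + 10) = a*(a - 5)*(a - 3)*(a - 2)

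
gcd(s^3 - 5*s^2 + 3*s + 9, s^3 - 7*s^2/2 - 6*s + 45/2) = s^2 - 6*s + 9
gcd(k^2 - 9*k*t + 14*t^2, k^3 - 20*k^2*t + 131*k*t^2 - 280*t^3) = -k + 7*t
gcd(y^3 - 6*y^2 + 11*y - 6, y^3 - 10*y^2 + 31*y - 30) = y^2 - 5*y + 6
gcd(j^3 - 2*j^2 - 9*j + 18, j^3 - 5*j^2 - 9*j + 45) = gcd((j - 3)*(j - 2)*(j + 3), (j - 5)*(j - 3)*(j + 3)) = j^2 - 9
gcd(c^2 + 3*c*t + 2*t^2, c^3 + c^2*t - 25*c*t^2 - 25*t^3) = c + t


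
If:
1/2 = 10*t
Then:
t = 1/20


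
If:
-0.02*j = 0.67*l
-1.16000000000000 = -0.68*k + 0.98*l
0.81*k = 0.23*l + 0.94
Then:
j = 15.79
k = 1.03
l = -0.47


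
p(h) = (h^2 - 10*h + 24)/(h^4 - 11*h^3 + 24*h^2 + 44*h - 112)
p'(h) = (2*h - 10)/(h^4 - 11*h^3 + 24*h^2 + 44*h - 112) + (h^2 - 10*h + 24)*(-4*h^3 + 33*h^2 - 48*h - 44)/(h^4 - 11*h^3 + 24*h^2 + 44*h - 112)^2 = (-2*h^3 + 25*h^2 - 84*h + 4)/(h^6 - 14*h^5 + 41*h^4 + 112*h^3 - 376*h^2 - 224*h + 784)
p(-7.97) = 0.02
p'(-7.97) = 0.00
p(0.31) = -0.22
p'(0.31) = -0.03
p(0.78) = -0.25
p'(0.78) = -0.11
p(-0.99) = -0.29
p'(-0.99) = 0.20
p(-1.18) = -0.34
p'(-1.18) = 0.31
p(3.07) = 0.14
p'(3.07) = -0.17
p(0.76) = -0.25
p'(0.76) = -0.10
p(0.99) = -0.28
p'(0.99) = -0.17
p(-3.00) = 0.18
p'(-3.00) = 0.21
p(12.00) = 0.01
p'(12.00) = 0.00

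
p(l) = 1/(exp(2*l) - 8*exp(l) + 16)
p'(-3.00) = 0.00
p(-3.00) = 0.06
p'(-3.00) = 0.00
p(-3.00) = 0.06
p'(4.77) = -0.00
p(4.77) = 0.00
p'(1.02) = 3.00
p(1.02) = 0.66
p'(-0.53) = 0.03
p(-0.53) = 0.09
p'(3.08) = -0.01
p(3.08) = 0.00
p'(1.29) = 146.73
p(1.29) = 7.42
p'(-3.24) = 0.00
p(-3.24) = 0.06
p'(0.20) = 0.11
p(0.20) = 0.13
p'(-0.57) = 0.03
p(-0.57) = 0.08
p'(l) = (-2*exp(2*l) + 8*exp(l))/(exp(2*l) - 8*exp(l) + 16)^2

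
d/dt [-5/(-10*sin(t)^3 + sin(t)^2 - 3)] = 10*(1 - 15*sin(t))*sin(t)*cos(t)/(10*sin(t)^3 - sin(t)^2 + 3)^2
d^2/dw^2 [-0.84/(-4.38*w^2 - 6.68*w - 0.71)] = (-32.229792*w^2 - 49.154112*w + 0.84*(8.76*w + 6.68)*(17.52*w + 13.36) - 5.224464)/(4.38*w^2 + 6.68*w + 0.71)^3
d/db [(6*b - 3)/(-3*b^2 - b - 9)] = 3*(6*b^2 - 6*b - 19)/(9*b^4 + 6*b^3 + 55*b^2 + 18*b + 81)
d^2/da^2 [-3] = 0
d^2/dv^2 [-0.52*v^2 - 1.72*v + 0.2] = -1.04000000000000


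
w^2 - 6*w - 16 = (w - 8)*(w + 2)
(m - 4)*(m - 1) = m^2 - 5*m + 4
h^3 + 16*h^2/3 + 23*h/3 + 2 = (h + 1/3)*(h + 2)*(h + 3)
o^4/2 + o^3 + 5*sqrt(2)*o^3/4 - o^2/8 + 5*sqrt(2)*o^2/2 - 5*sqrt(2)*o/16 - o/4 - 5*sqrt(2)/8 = (o/2 + 1)*(o - 1/2)*(o + 1/2)*(o + 5*sqrt(2)/2)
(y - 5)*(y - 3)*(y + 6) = y^3 - 2*y^2 - 33*y + 90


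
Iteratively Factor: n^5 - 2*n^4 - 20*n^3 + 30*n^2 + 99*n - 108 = (n - 1)*(n^4 - n^3 - 21*n^2 + 9*n + 108) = (n - 3)*(n - 1)*(n^3 + 2*n^2 - 15*n - 36) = (n - 3)*(n - 1)*(n + 3)*(n^2 - n - 12) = (n - 3)*(n - 1)*(n + 3)^2*(n - 4)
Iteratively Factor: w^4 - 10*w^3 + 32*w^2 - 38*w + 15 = (w - 5)*(w^3 - 5*w^2 + 7*w - 3) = (w - 5)*(w - 1)*(w^2 - 4*w + 3) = (w - 5)*(w - 3)*(w - 1)*(w - 1)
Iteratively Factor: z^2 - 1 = (z + 1)*(z - 1)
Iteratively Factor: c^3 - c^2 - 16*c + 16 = (c + 4)*(c^2 - 5*c + 4) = (c - 1)*(c + 4)*(c - 4)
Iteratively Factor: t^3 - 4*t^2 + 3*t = (t)*(t^2 - 4*t + 3) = t*(t - 3)*(t - 1)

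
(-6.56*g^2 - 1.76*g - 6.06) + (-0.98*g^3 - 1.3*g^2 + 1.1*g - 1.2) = -0.98*g^3 - 7.86*g^2 - 0.66*g - 7.26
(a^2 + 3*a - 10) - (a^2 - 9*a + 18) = 12*a - 28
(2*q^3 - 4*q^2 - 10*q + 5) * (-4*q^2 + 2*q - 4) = -8*q^5 + 20*q^4 + 24*q^3 - 24*q^2 + 50*q - 20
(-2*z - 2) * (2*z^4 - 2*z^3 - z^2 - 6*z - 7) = -4*z^5 + 6*z^3 + 14*z^2 + 26*z + 14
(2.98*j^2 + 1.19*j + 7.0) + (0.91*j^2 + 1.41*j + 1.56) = 3.89*j^2 + 2.6*j + 8.56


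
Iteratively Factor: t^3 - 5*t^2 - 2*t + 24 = (t - 4)*(t^2 - t - 6) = (t - 4)*(t + 2)*(t - 3)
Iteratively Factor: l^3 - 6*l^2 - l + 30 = (l - 5)*(l^2 - l - 6) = (l - 5)*(l + 2)*(l - 3)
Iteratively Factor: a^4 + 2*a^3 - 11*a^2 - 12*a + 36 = (a - 2)*(a^3 + 4*a^2 - 3*a - 18) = (a - 2)^2*(a^2 + 6*a + 9) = (a - 2)^2*(a + 3)*(a + 3)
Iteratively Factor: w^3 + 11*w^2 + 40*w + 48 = (w + 4)*(w^2 + 7*w + 12) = (w + 4)^2*(w + 3)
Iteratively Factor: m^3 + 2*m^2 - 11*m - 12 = (m - 3)*(m^2 + 5*m + 4) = (m - 3)*(m + 1)*(m + 4)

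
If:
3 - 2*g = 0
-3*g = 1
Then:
No Solution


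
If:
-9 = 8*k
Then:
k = -9/8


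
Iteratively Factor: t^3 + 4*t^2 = (t)*(t^2 + 4*t) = t^2*(t + 4)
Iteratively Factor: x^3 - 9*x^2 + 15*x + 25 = (x - 5)*(x^2 - 4*x - 5) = (x - 5)^2*(x + 1)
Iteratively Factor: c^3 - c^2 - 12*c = (c + 3)*(c^2 - 4*c) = c*(c + 3)*(c - 4)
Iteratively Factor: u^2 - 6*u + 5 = (u - 5)*(u - 1)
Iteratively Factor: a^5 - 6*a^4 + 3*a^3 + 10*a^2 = (a - 5)*(a^4 - a^3 - 2*a^2) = (a - 5)*(a - 2)*(a^3 + a^2) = a*(a - 5)*(a - 2)*(a^2 + a) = a*(a - 5)*(a - 2)*(a + 1)*(a)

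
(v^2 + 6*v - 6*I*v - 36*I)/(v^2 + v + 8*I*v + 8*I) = (v^2 + 6*v*(1 - I) - 36*I)/(v^2 + v*(1 + 8*I) + 8*I)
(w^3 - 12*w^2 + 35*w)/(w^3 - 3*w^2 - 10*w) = (w - 7)/(w + 2)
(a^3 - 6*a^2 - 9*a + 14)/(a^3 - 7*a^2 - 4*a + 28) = (a - 1)/(a - 2)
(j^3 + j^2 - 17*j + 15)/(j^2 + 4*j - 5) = j - 3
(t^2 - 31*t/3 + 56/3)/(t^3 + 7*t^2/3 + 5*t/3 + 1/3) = (3*t^2 - 31*t + 56)/(3*t^3 + 7*t^2 + 5*t + 1)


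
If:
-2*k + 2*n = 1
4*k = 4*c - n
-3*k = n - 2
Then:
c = 19/32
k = 3/8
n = 7/8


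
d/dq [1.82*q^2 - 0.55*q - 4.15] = 3.64*q - 0.55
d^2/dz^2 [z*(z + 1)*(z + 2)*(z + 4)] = 12*z^2 + 42*z + 28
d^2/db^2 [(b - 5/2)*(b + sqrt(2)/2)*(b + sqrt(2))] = 6*b - 5 + 3*sqrt(2)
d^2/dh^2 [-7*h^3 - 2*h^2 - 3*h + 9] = -42*h - 4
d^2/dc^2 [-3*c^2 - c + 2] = -6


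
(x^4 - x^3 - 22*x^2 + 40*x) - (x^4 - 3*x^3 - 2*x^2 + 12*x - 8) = 2*x^3 - 20*x^2 + 28*x + 8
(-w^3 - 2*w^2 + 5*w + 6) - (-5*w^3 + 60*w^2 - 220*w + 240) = 4*w^3 - 62*w^2 + 225*w - 234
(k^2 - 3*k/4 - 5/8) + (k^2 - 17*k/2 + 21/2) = 2*k^2 - 37*k/4 + 79/8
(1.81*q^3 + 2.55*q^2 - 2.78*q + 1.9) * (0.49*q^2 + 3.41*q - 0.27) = 0.8869*q^5 + 7.4216*q^4 + 6.8446*q^3 - 9.2373*q^2 + 7.2296*q - 0.513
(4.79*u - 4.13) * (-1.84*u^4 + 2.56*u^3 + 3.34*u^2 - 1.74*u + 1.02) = -8.8136*u^5 + 19.8616*u^4 + 5.4258*u^3 - 22.1288*u^2 + 12.072*u - 4.2126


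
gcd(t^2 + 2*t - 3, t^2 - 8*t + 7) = t - 1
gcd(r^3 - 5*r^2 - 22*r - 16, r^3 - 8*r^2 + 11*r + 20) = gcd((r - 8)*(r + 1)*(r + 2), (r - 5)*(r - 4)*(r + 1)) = r + 1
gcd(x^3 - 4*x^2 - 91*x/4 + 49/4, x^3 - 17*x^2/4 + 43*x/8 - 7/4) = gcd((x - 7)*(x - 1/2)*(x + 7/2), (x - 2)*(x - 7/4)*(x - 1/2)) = x - 1/2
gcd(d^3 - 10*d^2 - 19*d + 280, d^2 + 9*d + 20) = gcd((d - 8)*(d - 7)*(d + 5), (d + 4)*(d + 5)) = d + 5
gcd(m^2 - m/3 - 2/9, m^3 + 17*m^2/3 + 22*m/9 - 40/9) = m - 2/3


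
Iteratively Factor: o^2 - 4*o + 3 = (o - 1)*(o - 3)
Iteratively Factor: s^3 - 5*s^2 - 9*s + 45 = (s - 5)*(s^2 - 9) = (s - 5)*(s - 3)*(s + 3)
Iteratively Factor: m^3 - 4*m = (m)*(m^2 - 4) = m*(m - 2)*(m + 2)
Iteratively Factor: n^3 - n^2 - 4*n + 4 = (n - 1)*(n^2 - 4) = (n - 2)*(n - 1)*(n + 2)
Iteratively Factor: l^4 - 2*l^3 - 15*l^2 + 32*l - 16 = (l + 4)*(l^3 - 6*l^2 + 9*l - 4) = (l - 4)*(l + 4)*(l^2 - 2*l + 1) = (l - 4)*(l - 1)*(l + 4)*(l - 1)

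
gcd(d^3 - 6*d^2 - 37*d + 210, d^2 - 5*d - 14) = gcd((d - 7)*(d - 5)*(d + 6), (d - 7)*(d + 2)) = d - 7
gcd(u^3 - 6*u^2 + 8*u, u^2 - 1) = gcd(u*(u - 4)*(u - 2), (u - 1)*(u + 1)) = 1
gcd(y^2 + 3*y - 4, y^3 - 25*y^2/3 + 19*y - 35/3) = y - 1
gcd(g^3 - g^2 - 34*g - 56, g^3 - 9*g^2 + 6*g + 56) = g^2 - 5*g - 14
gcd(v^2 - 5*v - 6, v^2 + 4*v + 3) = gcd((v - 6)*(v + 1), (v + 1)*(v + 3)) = v + 1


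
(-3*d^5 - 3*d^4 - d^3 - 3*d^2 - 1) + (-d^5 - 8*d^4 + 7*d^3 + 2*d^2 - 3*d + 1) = -4*d^5 - 11*d^4 + 6*d^3 - d^2 - 3*d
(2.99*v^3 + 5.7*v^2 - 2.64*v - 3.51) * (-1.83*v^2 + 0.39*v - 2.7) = -5.4717*v^5 - 9.2649*v^4 - 1.0188*v^3 - 9.9963*v^2 + 5.7591*v + 9.477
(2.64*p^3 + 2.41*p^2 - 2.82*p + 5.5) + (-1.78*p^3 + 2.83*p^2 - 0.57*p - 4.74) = 0.86*p^3 + 5.24*p^2 - 3.39*p + 0.76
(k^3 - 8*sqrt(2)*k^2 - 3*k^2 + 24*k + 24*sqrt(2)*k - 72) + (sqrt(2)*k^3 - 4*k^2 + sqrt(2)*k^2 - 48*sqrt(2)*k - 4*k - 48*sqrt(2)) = k^3 + sqrt(2)*k^3 - 7*sqrt(2)*k^2 - 7*k^2 - 24*sqrt(2)*k + 20*k - 72 - 48*sqrt(2)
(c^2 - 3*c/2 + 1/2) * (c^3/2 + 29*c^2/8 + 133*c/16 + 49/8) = c^5/2 + 23*c^4/8 + 25*c^3/8 - 145*c^2/32 - 161*c/32 + 49/16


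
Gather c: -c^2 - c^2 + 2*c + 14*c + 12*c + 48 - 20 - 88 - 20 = -2*c^2 + 28*c - 80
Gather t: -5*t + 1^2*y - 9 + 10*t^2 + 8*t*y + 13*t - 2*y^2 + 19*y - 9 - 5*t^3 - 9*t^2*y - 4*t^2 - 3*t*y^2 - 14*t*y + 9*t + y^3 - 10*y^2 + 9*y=-5*t^3 + t^2*(6 - 9*y) + t*(-3*y^2 - 6*y + 17) + y^3 - 12*y^2 + 29*y - 18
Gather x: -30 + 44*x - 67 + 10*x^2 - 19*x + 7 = 10*x^2 + 25*x - 90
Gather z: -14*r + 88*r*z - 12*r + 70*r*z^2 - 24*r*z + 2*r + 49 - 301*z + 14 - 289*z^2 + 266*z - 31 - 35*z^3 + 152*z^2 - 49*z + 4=-24*r - 35*z^3 + z^2*(70*r - 137) + z*(64*r - 84) + 36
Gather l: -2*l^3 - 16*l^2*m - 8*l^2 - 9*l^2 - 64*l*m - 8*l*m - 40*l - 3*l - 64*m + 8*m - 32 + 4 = -2*l^3 + l^2*(-16*m - 17) + l*(-72*m - 43) - 56*m - 28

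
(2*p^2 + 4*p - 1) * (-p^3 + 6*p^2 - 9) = -2*p^5 + 8*p^4 + 25*p^3 - 24*p^2 - 36*p + 9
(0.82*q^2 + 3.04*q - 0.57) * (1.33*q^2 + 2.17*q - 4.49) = 1.0906*q^4 + 5.8226*q^3 + 2.1569*q^2 - 14.8865*q + 2.5593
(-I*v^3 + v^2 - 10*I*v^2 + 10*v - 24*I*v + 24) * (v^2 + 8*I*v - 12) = -I*v^5 + 9*v^4 - 10*I*v^4 + 90*v^3 - 4*I*v^3 + 204*v^2 + 200*I*v^2 - 120*v + 480*I*v - 288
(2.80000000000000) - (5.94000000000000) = -3.14000000000000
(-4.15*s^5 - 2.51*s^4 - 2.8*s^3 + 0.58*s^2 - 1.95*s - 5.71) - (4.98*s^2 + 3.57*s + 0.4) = -4.15*s^5 - 2.51*s^4 - 2.8*s^3 - 4.4*s^2 - 5.52*s - 6.11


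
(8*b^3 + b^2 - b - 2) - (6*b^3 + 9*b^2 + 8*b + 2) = 2*b^3 - 8*b^2 - 9*b - 4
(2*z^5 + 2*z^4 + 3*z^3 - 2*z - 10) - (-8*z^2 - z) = 2*z^5 + 2*z^4 + 3*z^3 + 8*z^2 - z - 10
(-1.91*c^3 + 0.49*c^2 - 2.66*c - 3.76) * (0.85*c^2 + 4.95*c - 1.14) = -1.6235*c^5 - 9.038*c^4 + 2.3419*c^3 - 16.9216*c^2 - 15.5796*c + 4.2864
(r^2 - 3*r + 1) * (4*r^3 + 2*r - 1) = 4*r^5 - 12*r^4 + 6*r^3 - 7*r^2 + 5*r - 1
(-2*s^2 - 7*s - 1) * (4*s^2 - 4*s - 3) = -8*s^4 - 20*s^3 + 30*s^2 + 25*s + 3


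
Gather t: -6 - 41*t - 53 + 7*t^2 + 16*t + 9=7*t^2 - 25*t - 50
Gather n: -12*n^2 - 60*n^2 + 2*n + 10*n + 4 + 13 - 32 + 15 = -72*n^2 + 12*n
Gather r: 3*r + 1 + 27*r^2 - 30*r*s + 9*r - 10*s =27*r^2 + r*(12 - 30*s) - 10*s + 1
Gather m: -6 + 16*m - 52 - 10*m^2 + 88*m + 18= -10*m^2 + 104*m - 40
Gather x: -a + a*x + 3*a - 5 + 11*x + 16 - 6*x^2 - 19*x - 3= 2*a - 6*x^2 + x*(a - 8) + 8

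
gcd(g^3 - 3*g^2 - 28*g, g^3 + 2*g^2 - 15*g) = g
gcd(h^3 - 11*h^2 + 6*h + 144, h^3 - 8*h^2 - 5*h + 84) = h + 3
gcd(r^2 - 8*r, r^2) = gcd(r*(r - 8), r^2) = r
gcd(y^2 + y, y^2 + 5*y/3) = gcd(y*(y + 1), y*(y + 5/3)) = y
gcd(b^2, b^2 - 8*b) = b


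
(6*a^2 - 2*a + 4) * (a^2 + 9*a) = 6*a^4 + 52*a^3 - 14*a^2 + 36*a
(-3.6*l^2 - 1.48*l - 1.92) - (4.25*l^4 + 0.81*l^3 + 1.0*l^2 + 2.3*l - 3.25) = -4.25*l^4 - 0.81*l^3 - 4.6*l^2 - 3.78*l + 1.33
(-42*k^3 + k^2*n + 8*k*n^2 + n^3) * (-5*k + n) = 210*k^4 - 47*k^3*n - 39*k^2*n^2 + 3*k*n^3 + n^4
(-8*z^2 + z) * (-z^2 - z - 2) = 8*z^4 + 7*z^3 + 15*z^2 - 2*z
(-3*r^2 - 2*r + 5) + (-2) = -3*r^2 - 2*r + 3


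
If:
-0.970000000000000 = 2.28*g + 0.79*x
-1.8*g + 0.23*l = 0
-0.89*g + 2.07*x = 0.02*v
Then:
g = -0.346491228070175*x - 0.425438596491228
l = -2.7116704805492*x - 3.32951945080092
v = 118.918859649123*x + 18.9320175438597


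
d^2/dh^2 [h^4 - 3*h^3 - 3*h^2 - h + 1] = 12*h^2 - 18*h - 6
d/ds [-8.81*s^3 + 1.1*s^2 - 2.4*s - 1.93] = -26.43*s^2 + 2.2*s - 2.4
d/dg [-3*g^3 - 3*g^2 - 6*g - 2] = -9*g^2 - 6*g - 6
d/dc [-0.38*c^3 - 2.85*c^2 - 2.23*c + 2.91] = -1.14*c^2 - 5.7*c - 2.23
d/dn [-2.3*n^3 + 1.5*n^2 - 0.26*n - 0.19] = -6.9*n^2 + 3.0*n - 0.26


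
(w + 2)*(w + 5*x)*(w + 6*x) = w^3 + 11*w^2*x + 2*w^2 + 30*w*x^2 + 22*w*x + 60*x^2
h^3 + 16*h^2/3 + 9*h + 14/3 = (h + 1)*(h + 2)*(h + 7/3)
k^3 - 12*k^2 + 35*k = k*(k - 7)*(k - 5)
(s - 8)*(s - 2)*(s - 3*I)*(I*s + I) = I*s^4 + 3*s^3 - 9*I*s^3 - 27*s^2 + 6*I*s^2 + 18*s + 16*I*s + 48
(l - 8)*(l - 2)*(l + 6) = l^3 - 4*l^2 - 44*l + 96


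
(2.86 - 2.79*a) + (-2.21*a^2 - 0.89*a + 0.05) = -2.21*a^2 - 3.68*a + 2.91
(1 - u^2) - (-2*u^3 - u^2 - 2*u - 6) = 2*u^3 + 2*u + 7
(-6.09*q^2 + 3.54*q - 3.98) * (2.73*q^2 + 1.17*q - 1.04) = -16.6257*q^4 + 2.5389*q^3 - 0.389999999999999*q^2 - 8.3382*q + 4.1392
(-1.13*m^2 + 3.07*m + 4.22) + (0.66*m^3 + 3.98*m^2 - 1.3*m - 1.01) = 0.66*m^3 + 2.85*m^2 + 1.77*m + 3.21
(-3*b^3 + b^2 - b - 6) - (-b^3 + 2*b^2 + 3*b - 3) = -2*b^3 - b^2 - 4*b - 3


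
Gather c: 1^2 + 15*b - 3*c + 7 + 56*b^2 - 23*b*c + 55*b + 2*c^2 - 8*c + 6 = 56*b^2 + 70*b + 2*c^2 + c*(-23*b - 11) + 14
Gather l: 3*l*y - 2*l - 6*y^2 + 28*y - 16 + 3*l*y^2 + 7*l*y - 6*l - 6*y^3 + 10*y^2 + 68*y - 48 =l*(3*y^2 + 10*y - 8) - 6*y^3 + 4*y^2 + 96*y - 64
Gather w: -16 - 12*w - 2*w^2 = -2*w^2 - 12*w - 16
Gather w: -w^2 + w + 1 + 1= -w^2 + w + 2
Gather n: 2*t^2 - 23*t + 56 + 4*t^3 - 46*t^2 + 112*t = 4*t^3 - 44*t^2 + 89*t + 56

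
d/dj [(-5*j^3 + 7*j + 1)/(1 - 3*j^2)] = (15*j^4 + 6*j^2 + 6*j + 7)/(9*j^4 - 6*j^2 + 1)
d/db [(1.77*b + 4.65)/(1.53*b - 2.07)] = (22.311288 - 16.490952*b)/(1.53*b - 2.07)^3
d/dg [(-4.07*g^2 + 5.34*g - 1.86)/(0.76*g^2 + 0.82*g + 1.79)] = (-7.3958*g^2 - 11.7434*g + 11.0838)/(0.5776*g^4 + 1.2464*g^3 + 3.3932*g^2 + 2.9356*g + 3.2041)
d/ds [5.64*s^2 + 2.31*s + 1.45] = 11.28*s + 2.31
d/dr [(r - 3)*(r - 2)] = 2*r - 5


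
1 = 1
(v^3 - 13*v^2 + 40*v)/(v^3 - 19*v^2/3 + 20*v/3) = 3*(v - 8)/(3*v - 4)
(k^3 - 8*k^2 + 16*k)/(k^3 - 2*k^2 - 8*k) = (k - 4)/(k + 2)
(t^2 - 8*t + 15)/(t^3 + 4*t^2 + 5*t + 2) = (t^2 - 8*t + 15)/(t^3 + 4*t^2 + 5*t + 2)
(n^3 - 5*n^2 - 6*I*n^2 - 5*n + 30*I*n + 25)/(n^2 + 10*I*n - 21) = (n^3 + n^2*(-5 - 6*I) + n*(-5 + 30*I) + 25)/(n^2 + 10*I*n - 21)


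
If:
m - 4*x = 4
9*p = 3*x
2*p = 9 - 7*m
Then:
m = 58/43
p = -19/86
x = -57/86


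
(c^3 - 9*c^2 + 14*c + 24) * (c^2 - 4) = c^5 - 9*c^4 + 10*c^3 + 60*c^2 - 56*c - 96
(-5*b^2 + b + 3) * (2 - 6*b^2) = 30*b^4 - 6*b^3 - 28*b^2 + 2*b + 6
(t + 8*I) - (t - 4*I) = 12*I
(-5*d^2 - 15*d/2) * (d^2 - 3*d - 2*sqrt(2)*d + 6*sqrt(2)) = -5*d^4 + 15*d^3/2 + 10*sqrt(2)*d^3 - 15*sqrt(2)*d^2 + 45*d^2/2 - 45*sqrt(2)*d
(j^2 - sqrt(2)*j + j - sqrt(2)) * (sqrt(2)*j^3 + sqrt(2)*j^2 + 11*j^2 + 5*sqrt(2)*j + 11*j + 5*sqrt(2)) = sqrt(2)*j^5 + 2*sqrt(2)*j^4 + 9*j^4 - 5*sqrt(2)*j^3 + 18*j^3 - 12*sqrt(2)*j^2 - j^2 - 20*j - 6*sqrt(2)*j - 10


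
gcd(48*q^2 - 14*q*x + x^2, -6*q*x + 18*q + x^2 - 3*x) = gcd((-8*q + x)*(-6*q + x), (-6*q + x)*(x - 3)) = -6*q + x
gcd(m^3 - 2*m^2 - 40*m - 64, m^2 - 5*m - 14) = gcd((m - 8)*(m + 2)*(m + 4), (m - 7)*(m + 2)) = m + 2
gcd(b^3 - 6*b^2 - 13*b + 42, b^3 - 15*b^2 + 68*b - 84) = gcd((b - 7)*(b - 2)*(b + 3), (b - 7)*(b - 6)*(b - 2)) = b^2 - 9*b + 14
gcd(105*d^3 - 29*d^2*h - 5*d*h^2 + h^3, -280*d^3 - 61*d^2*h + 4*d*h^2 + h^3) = 5*d + h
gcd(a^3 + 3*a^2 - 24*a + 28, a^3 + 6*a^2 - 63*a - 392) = a + 7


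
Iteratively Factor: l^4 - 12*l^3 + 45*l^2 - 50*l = (l - 2)*(l^3 - 10*l^2 + 25*l) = (l - 5)*(l - 2)*(l^2 - 5*l) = (l - 5)^2*(l - 2)*(l)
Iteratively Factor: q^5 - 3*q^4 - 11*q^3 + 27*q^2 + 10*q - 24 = (q - 4)*(q^4 + q^3 - 7*q^2 - q + 6) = (q - 4)*(q - 2)*(q^3 + 3*q^2 - q - 3) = (q - 4)*(q - 2)*(q - 1)*(q^2 + 4*q + 3) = (q - 4)*(q - 2)*(q - 1)*(q + 3)*(q + 1)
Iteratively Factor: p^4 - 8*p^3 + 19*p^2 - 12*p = (p - 3)*(p^3 - 5*p^2 + 4*p) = p*(p - 3)*(p^2 - 5*p + 4) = p*(p - 4)*(p - 3)*(p - 1)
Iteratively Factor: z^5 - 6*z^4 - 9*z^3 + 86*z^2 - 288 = (z - 4)*(z^4 - 2*z^3 - 17*z^2 + 18*z + 72) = (z - 4)*(z + 2)*(z^3 - 4*z^2 - 9*z + 36) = (z - 4)*(z + 2)*(z + 3)*(z^2 - 7*z + 12) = (z - 4)^2*(z + 2)*(z + 3)*(z - 3)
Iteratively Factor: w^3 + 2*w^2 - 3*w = (w)*(w^2 + 2*w - 3) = w*(w + 3)*(w - 1)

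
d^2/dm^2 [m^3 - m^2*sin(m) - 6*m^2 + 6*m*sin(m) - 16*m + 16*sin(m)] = m^2*sin(m) - 6*m*sin(m) - 4*m*cos(m) + 6*m - 18*sin(m) + 12*cos(m) - 12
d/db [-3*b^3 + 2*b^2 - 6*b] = -9*b^2 + 4*b - 6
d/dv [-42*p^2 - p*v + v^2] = -p + 2*v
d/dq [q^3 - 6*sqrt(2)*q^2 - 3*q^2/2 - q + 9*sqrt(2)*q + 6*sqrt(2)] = 3*q^2 - 12*sqrt(2)*q - 3*q - 1 + 9*sqrt(2)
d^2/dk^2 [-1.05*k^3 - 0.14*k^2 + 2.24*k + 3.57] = -6.3*k - 0.28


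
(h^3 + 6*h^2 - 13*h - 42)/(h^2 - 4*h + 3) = (h^2 + 9*h + 14)/(h - 1)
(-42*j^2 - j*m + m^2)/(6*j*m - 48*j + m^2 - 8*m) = (-7*j + m)/(m - 8)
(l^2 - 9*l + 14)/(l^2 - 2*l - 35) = (l - 2)/(l + 5)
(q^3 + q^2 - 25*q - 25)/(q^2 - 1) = (q^2 - 25)/(q - 1)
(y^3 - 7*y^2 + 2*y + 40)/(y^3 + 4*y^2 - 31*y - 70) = (y - 4)/(y + 7)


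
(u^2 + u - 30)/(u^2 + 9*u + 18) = (u - 5)/(u + 3)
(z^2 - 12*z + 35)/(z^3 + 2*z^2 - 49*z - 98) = (z - 5)/(z^2 + 9*z + 14)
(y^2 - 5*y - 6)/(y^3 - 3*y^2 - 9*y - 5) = (y - 6)/(y^2 - 4*y - 5)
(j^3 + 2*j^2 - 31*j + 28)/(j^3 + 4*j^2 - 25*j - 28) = (j - 1)/(j + 1)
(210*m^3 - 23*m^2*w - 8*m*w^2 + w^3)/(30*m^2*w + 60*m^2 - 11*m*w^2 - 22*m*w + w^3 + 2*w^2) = (-35*m^2 - 2*m*w + w^2)/(-5*m*w - 10*m + w^2 + 2*w)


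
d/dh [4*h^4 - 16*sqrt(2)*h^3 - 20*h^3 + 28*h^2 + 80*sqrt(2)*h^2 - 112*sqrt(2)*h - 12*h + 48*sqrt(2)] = 16*h^3 - 48*sqrt(2)*h^2 - 60*h^2 + 56*h + 160*sqrt(2)*h - 112*sqrt(2) - 12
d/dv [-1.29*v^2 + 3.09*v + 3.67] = 3.09 - 2.58*v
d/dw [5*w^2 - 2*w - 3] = 10*w - 2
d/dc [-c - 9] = -1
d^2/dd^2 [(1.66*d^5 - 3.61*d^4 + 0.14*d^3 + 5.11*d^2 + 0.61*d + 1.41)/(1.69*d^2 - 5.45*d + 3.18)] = (28.446756*d^7 - 265.251922*d^6 + 951.754326*d^5 - 1622.845122*d^4 + 1441.197916*d^3 - 593.237574*d^2 - 89.0959860000001*d + 193.098354)/(4.826809*d^6 - 46.697235*d^5 + 177.838869*d^4 - 337.614965*d^3 + 334.631718*d^2 - 165.33774*d + 32.157432)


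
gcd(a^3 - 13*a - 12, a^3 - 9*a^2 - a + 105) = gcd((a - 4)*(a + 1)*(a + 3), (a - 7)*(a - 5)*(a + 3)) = a + 3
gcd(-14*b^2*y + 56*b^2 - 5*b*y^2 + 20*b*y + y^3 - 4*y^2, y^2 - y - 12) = y - 4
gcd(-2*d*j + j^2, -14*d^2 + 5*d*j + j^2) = 2*d - j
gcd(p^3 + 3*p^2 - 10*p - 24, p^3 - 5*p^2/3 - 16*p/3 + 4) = p^2 - p - 6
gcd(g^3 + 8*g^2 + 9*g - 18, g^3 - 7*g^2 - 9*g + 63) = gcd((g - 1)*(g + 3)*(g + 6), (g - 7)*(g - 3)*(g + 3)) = g + 3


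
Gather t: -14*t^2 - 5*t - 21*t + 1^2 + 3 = -14*t^2 - 26*t + 4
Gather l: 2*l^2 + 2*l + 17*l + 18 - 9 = 2*l^2 + 19*l + 9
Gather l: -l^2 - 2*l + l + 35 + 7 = -l^2 - l + 42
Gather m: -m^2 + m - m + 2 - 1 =1 - m^2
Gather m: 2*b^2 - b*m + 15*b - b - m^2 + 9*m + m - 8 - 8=2*b^2 + 14*b - m^2 + m*(10 - b) - 16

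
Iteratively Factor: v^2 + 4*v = (v)*(v + 4)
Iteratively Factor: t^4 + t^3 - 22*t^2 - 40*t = (t + 4)*(t^3 - 3*t^2 - 10*t) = (t + 2)*(t + 4)*(t^2 - 5*t) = (t - 5)*(t + 2)*(t + 4)*(t)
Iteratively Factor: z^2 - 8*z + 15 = (z - 5)*(z - 3)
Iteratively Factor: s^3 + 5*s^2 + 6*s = (s + 2)*(s^2 + 3*s) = s*(s + 2)*(s + 3)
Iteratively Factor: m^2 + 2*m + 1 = (m + 1)*(m + 1)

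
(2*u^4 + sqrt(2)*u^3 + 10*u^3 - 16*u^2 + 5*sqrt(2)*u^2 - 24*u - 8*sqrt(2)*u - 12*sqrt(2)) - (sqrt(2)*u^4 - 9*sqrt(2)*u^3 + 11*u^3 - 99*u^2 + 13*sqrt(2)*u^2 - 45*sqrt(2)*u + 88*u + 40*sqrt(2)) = -sqrt(2)*u^4 + 2*u^4 - u^3 + 10*sqrt(2)*u^3 - 8*sqrt(2)*u^2 + 83*u^2 - 112*u + 37*sqrt(2)*u - 52*sqrt(2)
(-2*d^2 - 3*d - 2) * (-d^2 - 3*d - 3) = 2*d^4 + 9*d^3 + 17*d^2 + 15*d + 6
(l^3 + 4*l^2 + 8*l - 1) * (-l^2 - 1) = -l^5 - 4*l^4 - 9*l^3 - 3*l^2 - 8*l + 1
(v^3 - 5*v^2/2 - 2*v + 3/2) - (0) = v^3 - 5*v^2/2 - 2*v + 3/2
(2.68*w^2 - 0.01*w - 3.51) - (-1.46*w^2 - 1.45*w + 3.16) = 4.14*w^2 + 1.44*w - 6.67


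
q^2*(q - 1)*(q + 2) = q^4 + q^3 - 2*q^2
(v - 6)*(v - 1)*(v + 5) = v^3 - 2*v^2 - 29*v + 30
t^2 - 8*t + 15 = (t - 5)*(t - 3)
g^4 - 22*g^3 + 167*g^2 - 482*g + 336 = (g - 8)*(g - 7)*(g - 6)*(g - 1)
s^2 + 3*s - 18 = (s - 3)*(s + 6)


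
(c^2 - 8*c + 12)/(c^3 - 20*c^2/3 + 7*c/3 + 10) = 3*(c - 2)/(3*c^2 - 2*c - 5)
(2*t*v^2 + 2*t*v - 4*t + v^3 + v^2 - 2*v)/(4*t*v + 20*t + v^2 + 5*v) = (2*t*v^2 + 2*t*v - 4*t + v^3 + v^2 - 2*v)/(4*t*v + 20*t + v^2 + 5*v)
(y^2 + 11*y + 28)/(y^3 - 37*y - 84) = (y + 7)/(y^2 - 4*y - 21)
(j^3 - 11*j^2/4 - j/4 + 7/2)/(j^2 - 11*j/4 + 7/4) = (j^2 - j - 2)/(j - 1)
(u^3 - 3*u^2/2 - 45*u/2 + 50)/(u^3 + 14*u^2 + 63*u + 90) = (u^2 - 13*u/2 + 10)/(u^2 + 9*u + 18)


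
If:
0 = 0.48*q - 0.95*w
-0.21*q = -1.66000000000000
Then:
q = 7.90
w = 3.99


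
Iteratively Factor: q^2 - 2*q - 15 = (q + 3)*(q - 5)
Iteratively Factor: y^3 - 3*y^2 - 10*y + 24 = (y - 2)*(y^2 - y - 12) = (y - 4)*(y - 2)*(y + 3)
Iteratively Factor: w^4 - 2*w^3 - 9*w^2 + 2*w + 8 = (w + 2)*(w^3 - 4*w^2 - w + 4) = (w + 1)*(w + 2)*(w^2 - 5*w + 4) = (w - 4)*(w + 1)*(w + 2)*(w - 1)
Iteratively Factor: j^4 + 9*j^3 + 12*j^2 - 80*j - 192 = (j + 4)*(j^3 + 5*j^2 - 8*j - 48) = (j + 4)^2*(j^2 + j - 12) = (j - 3)*(j + 4)^2*(j + 4)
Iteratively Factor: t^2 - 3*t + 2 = (t - 2)*(t - 1)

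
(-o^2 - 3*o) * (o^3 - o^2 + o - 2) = -o^5 - 2*o^4 + 2*o^3 - o^2 + 6*o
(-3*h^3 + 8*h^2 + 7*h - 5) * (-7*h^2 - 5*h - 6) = 21*h^5 - 41*h^4 - 71*h^3 - 48*h^2 - 17*h + 30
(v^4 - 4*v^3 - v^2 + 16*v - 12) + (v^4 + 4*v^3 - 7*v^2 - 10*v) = 2*v^4 - 8*v^2 + 6*v - 12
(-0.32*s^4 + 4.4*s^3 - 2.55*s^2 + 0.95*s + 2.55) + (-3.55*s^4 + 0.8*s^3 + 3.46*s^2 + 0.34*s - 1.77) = -3.87*s^4 + 5.2*s^3 + 0.91*s^2 + 1.29*s + 0.78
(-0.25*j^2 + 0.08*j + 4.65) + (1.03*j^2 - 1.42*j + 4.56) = 0.78*j^2 - 1.34*j + 9.21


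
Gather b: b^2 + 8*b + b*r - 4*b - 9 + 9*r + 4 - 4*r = b^2 + b*(r + 4) + 5*r - 5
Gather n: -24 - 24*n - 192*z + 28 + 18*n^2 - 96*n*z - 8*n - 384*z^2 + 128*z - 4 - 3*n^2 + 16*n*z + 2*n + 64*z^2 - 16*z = 15*n^2 + n*(-80*z - 30) - 320*z^2 - 80*z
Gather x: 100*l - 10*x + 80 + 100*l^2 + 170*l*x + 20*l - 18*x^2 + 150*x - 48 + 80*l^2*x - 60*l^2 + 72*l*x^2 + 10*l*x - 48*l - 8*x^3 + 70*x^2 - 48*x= 40*l^2 + 72*l - 8*x^3 + x^2*(72*l + 52) + x*(80*l^2 + 180*l + 92) + 32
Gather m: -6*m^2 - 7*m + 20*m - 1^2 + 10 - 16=-6*m^2 + 13*m - 7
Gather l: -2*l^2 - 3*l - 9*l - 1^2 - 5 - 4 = -2*l^2 - 12*l - 10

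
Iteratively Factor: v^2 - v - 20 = (v + 4)*(v - 5)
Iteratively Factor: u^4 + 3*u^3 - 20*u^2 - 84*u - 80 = (u + 2)*(u^3 + u^2 - 22*u - 40) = (u + 2)*(u + 4)*(u^2 - 3*u - 10) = (u - 5)*(u + 2)*(u + 4)*(u + 2)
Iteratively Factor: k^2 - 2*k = (k)*(k - 2)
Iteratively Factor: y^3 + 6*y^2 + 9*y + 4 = (y + 1)*(y^2 + 5*y + 4) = (y + 1)*(y + 4)*(y + 1)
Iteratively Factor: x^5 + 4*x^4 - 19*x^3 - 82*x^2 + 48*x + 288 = (x - 4)*(x^4 + 8*x^3 + 13*x^2 - 30*x - 72) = (x - 4)*(x - 2)*(x^3 + 10*x^2 + 33*x + 36) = (x - 4)*(x - 2)*(x + 3)*(x^2 + 7*x + 12) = (x - 4)*(x - 2)*(x + 3)^2*(x + 4)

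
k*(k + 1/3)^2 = k^3 + 2*k^2/3 + k/9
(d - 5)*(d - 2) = d^2 - 7*d + 10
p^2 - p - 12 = (p - 4)*(p + 3)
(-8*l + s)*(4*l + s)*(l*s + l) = -32*l^3*s - 32*l^3 - 4*l^2*s^2 - 4*l^2*s + l*s^3 + l*s^2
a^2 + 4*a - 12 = (a - 2)*(a + 6)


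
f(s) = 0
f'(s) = 0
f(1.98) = 0.00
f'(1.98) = 0.00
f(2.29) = 0.00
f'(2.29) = 0.00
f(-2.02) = 0.00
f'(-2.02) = 0.00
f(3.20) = 0.00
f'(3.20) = 0.00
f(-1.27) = 0.00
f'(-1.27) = 0.00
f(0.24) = 0.00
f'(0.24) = 0.00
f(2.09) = 0.00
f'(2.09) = 0.00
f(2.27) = 0.00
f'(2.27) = 0.00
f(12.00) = 0.00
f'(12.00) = 0.00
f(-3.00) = 0.00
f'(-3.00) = 0.00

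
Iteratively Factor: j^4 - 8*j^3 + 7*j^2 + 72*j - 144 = (j - 3)*(j^3 - 5*j^2 - 8*j + 48) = (j - 4)*(j - 3)*(j^2 - j - 12) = (j - 4)^2*(j - 3)*(j + 3)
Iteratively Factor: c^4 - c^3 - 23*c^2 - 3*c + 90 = (c - 5)*(c^3 + 4*c^2 - 3*c - 18) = (c - 5)*(c + 3)*(c^2 + c - 6) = (c - 5)*(c + 3)^2*(c - 2)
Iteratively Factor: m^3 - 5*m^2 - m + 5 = (m - 1)*(m^2 - 4*m - 5) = (m - 5)*(m - 1)*(m + 1)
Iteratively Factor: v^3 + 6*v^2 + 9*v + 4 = (v + 1)*(v^2 + 5*v + 4) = (v + 1)*(v + 4)*(v + 1)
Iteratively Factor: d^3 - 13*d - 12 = (d - 4)*(d^2 + 4*d + 3) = (d - 4)*(d + 1)*(d + 3)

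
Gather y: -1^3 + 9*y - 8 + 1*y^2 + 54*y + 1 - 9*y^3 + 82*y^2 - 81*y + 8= -9*y^3 + 83*y^2 - 18*y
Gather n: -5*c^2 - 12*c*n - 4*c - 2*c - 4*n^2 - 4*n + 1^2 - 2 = -5*c^2 - 6*c - 4*n^2 + n*(-12*c - 4) - 1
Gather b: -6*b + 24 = 24 - 6*b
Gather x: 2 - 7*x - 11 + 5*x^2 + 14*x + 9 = 5*x^2 + 7*x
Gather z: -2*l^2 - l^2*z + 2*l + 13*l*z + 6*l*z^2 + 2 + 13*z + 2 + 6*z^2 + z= -2*l^2 + 2*l + z^2*(6*l + 6) + z*(-l^2 + 13*l + 14) + 4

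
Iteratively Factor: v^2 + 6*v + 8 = (v + 4)*(v + 2)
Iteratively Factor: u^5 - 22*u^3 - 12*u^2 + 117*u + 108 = (u + 1)*(u^4 - u^3 - 21*u^2 + 9*u + 108) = (u + 1)*(u + 3)*(u^3 - 4*u^2 - 9*u + 36) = (u - 4)*(u + 1)*(u + 3)*(u^2 - 9) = (u - 4)*(u - 3)*(u + 1)*(u + 3)*(u + 3)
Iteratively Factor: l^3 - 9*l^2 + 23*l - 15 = (l - 5)*(l^2 - 4*l + 3) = (l - 5)*(l - 3)*(l - 1)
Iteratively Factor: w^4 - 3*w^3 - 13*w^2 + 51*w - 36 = (w - 3)*(w^3 - 13*w + 12) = (w - 3)*(w - 1)*(w^2 + w - 12) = (w - 3)*(w - 1)*(w + 4)*(w - 3)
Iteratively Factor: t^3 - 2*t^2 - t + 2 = (t - 1)*(t^2 - t - 2) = (t - 1)*(t + 1)*(t - 2)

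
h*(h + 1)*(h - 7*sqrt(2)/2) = h^3 - 7*sqrt(2)*h^2/2 + h^2 - 7*sqrt(2)*h/2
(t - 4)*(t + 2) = t^2 - 2*t - 8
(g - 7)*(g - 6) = g^2 - 13*g + 42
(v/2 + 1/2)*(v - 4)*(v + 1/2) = v^3/2 - 5*v^2/4 - 11*v/4 - 1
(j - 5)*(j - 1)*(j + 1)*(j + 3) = j^4 - 2*j^3 - 16*j^2 + 2*j + 15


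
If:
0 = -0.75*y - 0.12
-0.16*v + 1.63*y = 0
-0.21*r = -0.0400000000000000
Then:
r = 0.19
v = -1.63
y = -0.16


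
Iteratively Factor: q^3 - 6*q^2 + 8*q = (q - 4)*(q^2 - 2*q) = (q - 4)*(q - 2)*(q)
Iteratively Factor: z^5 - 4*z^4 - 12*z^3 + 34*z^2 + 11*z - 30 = (z - 5)*(z^4 + z^3 - 7*z^2 - z + 6) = (z - 5)*(z - 2)*(z^3 + 3*z^2 - z - 3) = (z - 5)*(z - 2)*(z + 3)*(z^2 - 1) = (z - 5)*(z - 2)*(z + 1)*(z + 3)*(z - 1)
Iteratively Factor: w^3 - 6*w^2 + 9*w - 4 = (w - 4)*(w^2 - 2*w + 1) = (w - 4)*(w - 1)*(w - 1)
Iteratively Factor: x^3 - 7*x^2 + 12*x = (x - 3)*(x^2 - 4*x) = (x - 4)*(x - 3)*(x)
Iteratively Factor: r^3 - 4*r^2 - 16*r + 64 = (r - 4)*(r^2 - 16) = (r - 4)^2*(r + 4)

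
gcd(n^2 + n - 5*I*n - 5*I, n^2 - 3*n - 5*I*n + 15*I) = n - 5*I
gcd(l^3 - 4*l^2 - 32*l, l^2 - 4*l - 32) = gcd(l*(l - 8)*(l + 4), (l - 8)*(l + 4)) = l^2 - 4*l - 32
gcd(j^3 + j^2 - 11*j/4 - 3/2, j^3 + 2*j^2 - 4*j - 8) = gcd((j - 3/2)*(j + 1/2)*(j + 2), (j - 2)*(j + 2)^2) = j + 2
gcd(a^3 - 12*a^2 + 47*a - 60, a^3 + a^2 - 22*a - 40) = a - 5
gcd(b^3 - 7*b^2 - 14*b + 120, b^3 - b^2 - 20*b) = b^2 - b - 20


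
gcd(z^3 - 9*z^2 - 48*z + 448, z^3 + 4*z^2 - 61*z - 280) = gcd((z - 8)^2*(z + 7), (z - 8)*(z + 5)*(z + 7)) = z^2 - z - 56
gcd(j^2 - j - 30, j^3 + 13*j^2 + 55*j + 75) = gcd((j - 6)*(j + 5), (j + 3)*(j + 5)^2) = j + 5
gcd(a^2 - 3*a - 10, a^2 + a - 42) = 1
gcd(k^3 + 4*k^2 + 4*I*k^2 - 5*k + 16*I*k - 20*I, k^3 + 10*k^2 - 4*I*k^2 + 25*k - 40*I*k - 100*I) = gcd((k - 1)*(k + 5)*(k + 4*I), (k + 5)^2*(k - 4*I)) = k + 5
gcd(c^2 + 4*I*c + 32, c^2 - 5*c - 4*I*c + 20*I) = c - 4*I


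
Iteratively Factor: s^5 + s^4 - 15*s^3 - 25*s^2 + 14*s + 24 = (s + 3)*(s^4 - 2*s^3 - 9*s^2 + 2*s + 8) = (s + 2)*(s + 3)*(s^3 - 4*s^2 - s + 4) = (s - 4)*(s + 2)*(s + 3)*(s^2 - 1) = (s - 4)*(s + 1)*(s + 2)*(s + 3)*(s - 1)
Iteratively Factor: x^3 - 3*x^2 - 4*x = (x + 1)*(x^2 - 4*x) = (x - 4)*(x + 1)*(x)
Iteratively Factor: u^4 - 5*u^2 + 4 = (u + 2)*(u^3 - 2*u^2 - u + 2) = (u - 2)*(u + 2)*(u^2 - 1) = (u - 2)*(u + 1)*(u + 2)*(u - 1)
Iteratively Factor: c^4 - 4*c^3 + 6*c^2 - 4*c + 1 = (c - 1)*(c^3 - 3*c^2 + 3*c - 1) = (c - 1)^2*(c^2 - 2*c + 1) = (c - 1)^3*(c - 1)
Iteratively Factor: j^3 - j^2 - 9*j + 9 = (j - 1)*(j^2 - 9) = (j - 1)*(j + 3)*(j - 3)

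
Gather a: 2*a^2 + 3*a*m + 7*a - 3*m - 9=2*a^2 + a*(3*m + 7) - 3*m - 9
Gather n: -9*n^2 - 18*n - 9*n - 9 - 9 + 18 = -9*n^2 - 27*n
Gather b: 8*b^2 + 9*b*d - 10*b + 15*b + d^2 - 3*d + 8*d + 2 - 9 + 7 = 8*b^2 + b*(9*d + 5) + d^2 + 5*d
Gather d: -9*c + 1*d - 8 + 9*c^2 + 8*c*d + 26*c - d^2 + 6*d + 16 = 9*c^2 + 17*c - d^2 + d*(8*c + 7) + 8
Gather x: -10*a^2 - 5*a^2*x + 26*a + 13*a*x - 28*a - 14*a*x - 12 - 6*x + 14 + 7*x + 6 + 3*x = -10*a^2 - 2*a + x*(-5*a^2 - a + 4) + 8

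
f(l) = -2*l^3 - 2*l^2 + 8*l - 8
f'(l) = -6*l^2 - 4*l + 8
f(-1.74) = -17.44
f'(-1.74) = -3.21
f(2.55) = -33.77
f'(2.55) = -41.22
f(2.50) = -31.75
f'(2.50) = -39.50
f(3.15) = -65.16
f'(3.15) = -64.14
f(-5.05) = 158.17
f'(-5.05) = -124.82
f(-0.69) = -13.82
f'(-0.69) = 7.90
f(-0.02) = -8.16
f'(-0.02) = 8.08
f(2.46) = -30.20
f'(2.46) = -38.15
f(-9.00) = 1216.00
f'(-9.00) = -442.00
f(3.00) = -56.00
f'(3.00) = -58.00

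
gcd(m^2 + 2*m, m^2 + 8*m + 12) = m + 2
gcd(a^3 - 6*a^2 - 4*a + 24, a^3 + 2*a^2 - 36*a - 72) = a^2 - 4*a - 12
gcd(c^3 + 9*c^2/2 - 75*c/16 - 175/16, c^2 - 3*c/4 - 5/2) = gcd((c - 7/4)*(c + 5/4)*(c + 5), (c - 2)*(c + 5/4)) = c + 5/4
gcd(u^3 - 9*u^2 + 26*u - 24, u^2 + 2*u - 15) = u - 3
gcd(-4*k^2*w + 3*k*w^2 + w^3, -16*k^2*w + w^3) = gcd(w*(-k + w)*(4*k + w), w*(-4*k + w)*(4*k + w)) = 4*k*w + w^2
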